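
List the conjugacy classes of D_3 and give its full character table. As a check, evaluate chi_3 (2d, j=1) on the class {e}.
Conjugacy classes: {e} of size 1, {r^1, r^2} of size 2, {s, sr, ..., sr^2} of size 3.
Character table:
  irrep \ class              {e} (size 1)  {r^1, r^2} (size 2)  {s, sr, ..., sr^2} (size 3)
  chi_1 (triv)               1             1                    1                          
  chi_2 (sign: r->1, s->-1)  1             1                    -1                         
  chi_3 (2d, j=1)            2             -1                   0                          

Spot check: chi_3 (2d, j=1) on {e} = 2.

Proof sketch: D_3 has order 2*3 = 6 with 3 conjugacy classes, hence 3 irreducibles. Sum of squared dims 1 + 1 + 4 = 6 = |G|. Linear characters come from the abelianisation; the 2-dimensional irreps have character r^k -> 2*cos(2*pi*j*k/3), reflections -> 0.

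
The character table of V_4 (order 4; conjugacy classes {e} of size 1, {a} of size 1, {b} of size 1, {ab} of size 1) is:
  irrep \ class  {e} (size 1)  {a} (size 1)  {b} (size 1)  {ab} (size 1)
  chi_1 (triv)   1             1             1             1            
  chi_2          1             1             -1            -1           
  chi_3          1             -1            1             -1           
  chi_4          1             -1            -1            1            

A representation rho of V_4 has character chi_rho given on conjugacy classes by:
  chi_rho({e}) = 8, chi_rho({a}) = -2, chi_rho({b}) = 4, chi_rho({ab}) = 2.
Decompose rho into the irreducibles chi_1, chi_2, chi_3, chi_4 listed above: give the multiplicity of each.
Multiplicities: chi_1: 3, chi_2: 0, chi_3: 3, chi_4: 2.

Justification: Use <chi_rho, chi> = (1/|G|) sum_C |C| * chi_rho(C) * conj(chi(C)) with |G| = 4 for each irreducible chi in the table:
  <chi_rho, chi_1> = (1/4)[1*(8)*conj(1) + 1*(-2)*conj(1) + 1*(4)*conj(1) + 1*(2)*conj(1)]
      = (1/4)[(8) + (-2) + (4) + (2)] = 12/4 = 3
  <chi_rho, chi_2> = (1/4)[1*(8)*conj(1) + 1*(-2)*conj(1) + 1*(4)*conj(-1) + 1*(2)*conj(-1)]
      = (1/4)[(8) + (-2) + (-4) + (-2)] = 0/4 = 0
  <chi_rho, chi_3> = (1/4)[1*(8)*conj(1) + 1*(-2)*conj(-1) + 1*(4)*conj(1) + 1*(2)*conj(-1)]
      = (1/4)[(8) + (2) + (4) + (-2)] = 12/4 = 3
  <chi_rho, chi_4> = (1/4)[1*(8)*conj(1) + 1*(-2)*conj(-1) + 1*(4)*conj(-1) + 1*(2)*conj(1)]
      = (1/4)[(8) + (2) + (-4) + (2)] = 8/4 = 2
Dimension check: dim(rho) = sum (mult * dim) = 3*1 + 0*1 + 3*1 + 2*1 = 8 = chi_rho(e) = 8.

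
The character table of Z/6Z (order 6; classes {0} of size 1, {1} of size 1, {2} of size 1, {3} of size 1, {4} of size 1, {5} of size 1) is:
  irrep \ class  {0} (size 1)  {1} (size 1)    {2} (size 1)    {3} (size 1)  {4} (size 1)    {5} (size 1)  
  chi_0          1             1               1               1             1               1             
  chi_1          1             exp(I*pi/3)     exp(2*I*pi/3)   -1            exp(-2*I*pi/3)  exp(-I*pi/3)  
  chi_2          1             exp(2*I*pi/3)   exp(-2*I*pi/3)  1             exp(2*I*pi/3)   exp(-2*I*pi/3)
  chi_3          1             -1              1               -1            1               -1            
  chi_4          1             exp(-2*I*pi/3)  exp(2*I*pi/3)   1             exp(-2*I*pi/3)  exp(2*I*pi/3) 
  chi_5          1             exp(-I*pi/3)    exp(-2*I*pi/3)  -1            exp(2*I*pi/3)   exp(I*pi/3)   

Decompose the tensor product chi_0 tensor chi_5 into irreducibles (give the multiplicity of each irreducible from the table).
chi_0 tensor chi_5 = chi_5 (all other irreducibles have multiplicity 0).

Proof sketch: The character of a tensor product is the pointwise product (chi_0 * chi_5)(C) = chi_0(C) * chi_5(C):
  {0}: (1)*(1), {1}: (1)*(exp(-I*pi/3)), {2}: (1)*(exp(-2*I*pi/3)), {3}: (1)*(-1), {4}: (1)*(exp(2*I*pi/3)), {5}: (1)*(exp(I*pi/3))
so (chi_0 * chi_5) takes values
  {0} -> 1, {1} -> exp(-I*pi/3), {2} -> exp(-2*I*pi/3), {3} -> -1, {4} -> exp(2*I*pi/3), {5} -> exp(I*pi/3).
Now take the inner product of this character with each irreducible chi from the table, <chi_0*chi_5, chi> = (1/6) sum_C |C| (chi_0*chi_5)(C) conj(chi(C)):
  <chi_0*chi_5, chi_0> = (1/6)[1*(1)*conj(1) + 1*(exp(-I*pi/3))*conj(1) + 1*(exp(-2*I*pi/3))*conj(1) + 1*(-1)*conj(1) + 1*(exp(2*I*pi/3))*conj(1) + 1*(exp(I*pi/3))*conj(1)]
      = (1/6)[(1) + (exp(-I*pi/3)) + (exp(-2*I*pi/3)) + (-1) + (exp(2*I*pi/3)) + (exp(I*pi/3))] = 0/6 = 0
  <chi_0*chi_5, chi_1> = (1/6)[1*(1)*conj(1) + 1*(exp(-I*pi/3))*conj(exp(I*pi/3)) + 1*(exp(-2*I*pi/3))*conj(exp(2*I*pi/3)) + 1*(-1)*conj(-1) + 1*(exp(2*I*pi/3))*conj(exp(-2*I*pi/3)) + 1*(exp(I*pi/3))*conj(exp(-I*pi/3))]
      = (1/6)[(1) + (exp(-2*I*pi/3)) + (exp(2*I*pi/3)) + (1) + (exp(-2*I*pi/3)) + (exp(2*I*pi/3))] = 0/6 = 0
  <chi_0*chi_5, chi_2> = (1/6)[1*(1)*conj(1) + 1*(exp(-I*pi/3))*conj(exp(2*I*pi/3)) + 1*(exp(-2*I*pi/3))*conj(exp(-2*I*pi/3)) + 1*(-1)*conj(1) + 1*(exp(2*I*pi/3))*conj(exp(2*I*pi/3)) + 1*(exp(I*pi/3))*conj(exp(-2*I*pi/3))]
      = (1/6)[(1) + (-1) + (1) + (-1) + (1) + (-1)] = 0/6 = 0
  <chi_0*chi_5, chi_3> = (1/6)[1*(1)*conj(1) + 1*(exp(-I*pi/3))*conj(-1) + 1*(exp(-2*I*pi/3))*conj(1) + 1*(-1)*conj(-1) + 1*(exp(2*I*pi/3))*conj(1) + 1*(exp(I*pi/3))*conj(-1)]
      = (1/6)[(1) + (-exp(-I*pi/3)) + (exp(-2*I*pi/3)) + (1) + (exp(2*I*pi/3)) + (-exp(I*pi/3))] = 0/6 = 0
  <chi_0*chi_5, chi_4> = (1/6)[1*(1)*conj(1) + 1*(exp(-I*pi/3))*conj(exp(-2*I*pi/3)) + 1*(exp(-2*I*pi/3))*conj(exp(2*I*pi/3)) + 1*(-1)*conj(1) + 1*(exp(2*I*pi/3))*conj(exp(-2*I*pi/3)) + 1*(exp(I*pi/3))*conj(exp(2*I*pi/3))]
      = (1/6)[(1) + (exp(I*pi/3)) + (exp(2*I*pi/3)) + (-1) + (exp(-2*I*pi/3)) + (exp(-I*pi/3))] = 0/6 = 0
  <chi_0*chi_5, chi_5> = (1/6)[1*(1)*conj(1) + 1*(exp(-I*pi/3))*conj(exp(-I*pi/3)) + 1*(exp(-2*I*pi/3))*conj(exp(-2*I*pi/3)) + 1*(-1)*conj(-1) + 1*(exp(2*I*pi/3))*conj(exp(2*I*pi/3)) + 1*(exp(I*pi/3))*conj(exp(I*pi/3))]
      = (1/6)[(1) + (1) + (1) + (1) + (1) + (1)] = 6/6 = 1
(Exp terms are combined using exp(i*s)*conj(exp(i*t)) = exp(i*(s-t)), and sums of them are collapsed using the identity that for every m > 1 the m distinct m-th roots of unity sum to 0, e.g. 1 + exp(2*I*pi/3) + exp(-2*I*pi/3) = 0.)
Hence the multiplicities are chi_5: 1. Dimension check: dim(chi_0)*dim(chi_5) = 1*1 = 1 and sum (mult * dim) = 1*1 = 1.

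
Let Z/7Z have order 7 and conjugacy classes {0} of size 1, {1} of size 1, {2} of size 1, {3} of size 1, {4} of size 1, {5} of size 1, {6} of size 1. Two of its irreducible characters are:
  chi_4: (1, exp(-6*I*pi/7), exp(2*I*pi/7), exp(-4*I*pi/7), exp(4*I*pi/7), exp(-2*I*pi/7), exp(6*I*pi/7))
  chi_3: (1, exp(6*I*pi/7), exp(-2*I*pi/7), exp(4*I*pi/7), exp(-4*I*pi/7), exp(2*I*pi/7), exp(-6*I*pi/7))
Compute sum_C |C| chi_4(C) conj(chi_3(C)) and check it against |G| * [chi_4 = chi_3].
Sum = 0; so <chi_4, chi_3> = 0 (distinct irreducibles are orthogonal).

Derivation: Compute term by term over conjugacy classes (|C| * chi_4(C) * conj(chi_3(C))):
  1*(1)*conj(1) + 1*(exp(-6*I*pi/7))*conj(exp(6*I*pi/7)) + 1*(exp(2*I*pi/7))*conj(exp(-2*I*pi/7)) + 1*(exp(-4*I*pi/7))*conj(exp(4*I*pi/7)) + 1*(exp(4*I*pi/7))*conj(exp(-4*I*pi/7)) + 1*(exp(-2*I*pi/7))*conj(exp(2*I*pi/7)) + 1*(exp(6*I*pi/7))*conj(exp(-6*I*pi/7))
  = (1) + (exp(2*I*pi/7)) + (exp(4*I*pi/7)) + (exp(6*I*pi/7)) + (exp(-6*I*pi/7)) + (exp(-4*I*pi/7)) + (exp(-2*I*pi/7))
  = 0.
(Exp terms are combined using exp(i*s)*conj(exp(i*t)) = exp(i*(s-t)), and sums of them are collapsed using the identity that for every m > 1 the m distinct m-th roots of unity sum to 0, e.g. 1 + exp(2*I*pi/3) + exp(-2*I*pi/3) = 0.)
Dividing by |G| = 7 gives 0/7 = 0, matching the row-orthogonality relation <chi_4, chi_3> = [chi_4 = chi_3].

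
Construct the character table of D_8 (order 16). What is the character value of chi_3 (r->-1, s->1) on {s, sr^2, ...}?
Conjugacy classes: {e} of size 1, {r^4} of size 1, {r^1, r^7} of size 2, {r^2, r^6} of size 2, {r^3, r^5} of size 2, {s, sr^2, ...} of size 4, {sr, sr^3, ...} of size 4.
Character table:
  irrep \ class              {e} (size 1)  {r^4} (size 1)  {r^1, r^7} (size 2)  {r^2, r^6} (size 2)  {r^3, r^5} (size 2)  {s, sr^2, ...} (size 4)  {sr, sr^3, ...} (size 4)
  chi_1 (triv)               1             1               1                    1                    1                    1                        1                       
  chi_2 (sign: r->1, s->-1)  1             1               1                    1                    1                    -1                       -1                      
  chi_3 (r->-1, s->1)        1             1               -1                   1                    -1                   1                        -1                      
  chi_4 (r->-1, s->-1)       1             1               -1                   1                    -1                   -1                       1                       
  chi_5 (2d, j=1)            2             -2              sqrt(2)              0                    -sqrt(2)             0                        0                       
  chi_6 (2d, j=2)            2             2               0                    -2                   0                    0                        0                       
  chi_7 (2d, j=3)            2             -2              -sqrt(2)             0                    sqrt(2)              0                        0                       

Spot check: chi_3 (r->-1, s->1) on {s, sr^2, ...} = 1.

Explanation: D_8 has order 2*8 = 16 with 7 conjugacy classes, hence 7 irreducibles. Sum of squared dims 1 + 1 + 1 + 1 + 4 + 4 + 4 = 16 = |G|. Linear characters come from the abelianisation; the 2-dimensional irreps have character r^k -> 2*cos(2*pi*j*k/8), reflections -> 0.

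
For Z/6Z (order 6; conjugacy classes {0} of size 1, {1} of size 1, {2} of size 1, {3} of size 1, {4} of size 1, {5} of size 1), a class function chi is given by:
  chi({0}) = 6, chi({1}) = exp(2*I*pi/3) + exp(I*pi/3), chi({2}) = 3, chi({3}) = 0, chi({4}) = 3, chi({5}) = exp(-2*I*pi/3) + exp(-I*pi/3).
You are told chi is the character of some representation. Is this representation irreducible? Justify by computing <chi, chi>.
Not irreducible (reducible): <chi, chi> = 10 > 1.

Why: <chi, chi> = (1/|G|) sum_C |C| * |chi(C)|^2 = (1/6)[1*|6|^2 + 1*|exp(2*I*pi/3) + exp(I*pi/3)|^2 + 1*|3|^2 + 1*|0|^2 + 1*|3|^2 + 1*|exp(-2*I*pi/3) + exp(-I*pi/3)|^2]
  = (1/6)[(36) + (3) + (9) + (0) + (9) + (3)] = 60/6 = 10.
(Exp terms are combined using exp(i*s)*conj(exp(i*t)) = exp(i*(s-t)), and sums of them are collapsed using the identity that for every m > 1 the m distinct m-th roots of unity sum to 0, e.g. 1 + exp(2*I*pi/3) + exp(-2*I*pi/3) = 0.)
A character is irreducible iff <chi, chi> = 1, so this representation is reducible.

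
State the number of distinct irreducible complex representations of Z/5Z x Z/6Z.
30

Working: The number of irreducible complex representations of a finite group equals its number of conjugacy classes. Z/5Z x Z/6Z is abelian of order 30, so every element is its own conjugacy class: 30 classes, so Z/5Z x Z/6Z (order 30) has exactly 30 irreducible complex representations.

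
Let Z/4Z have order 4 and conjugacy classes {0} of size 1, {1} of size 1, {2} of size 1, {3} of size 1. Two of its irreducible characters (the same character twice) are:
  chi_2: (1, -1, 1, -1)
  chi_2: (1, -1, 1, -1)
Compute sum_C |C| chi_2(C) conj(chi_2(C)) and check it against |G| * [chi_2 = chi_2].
Sum = 4 = |G| = 4; so <chi_2, chi_2> = 1 (norm-1 confirms irreducibility).

Solution. Compute term by term over conjugacy classes (|C| * chi_2(C) * conj(chi_2(C))):
  1*(1)*conj(1) + 1*(-1)*conj(-1) + 1*(1)*conj(1) + 1*(-1)*conj(-1)
  = (1) + (1) + (1) + (1)
  = 4.
(Exp terms are combined using exp(i*s)*conj(exp(i*t)) = exp(i*(s-t)), and sums of them are collapsed using the identity that for every m > 1 the m distinct m-th roots of unity sum to 0, e.g. 1 + exp(2*I*pi/3) + exp(-2*I*pi/3) = 0.)
Dividing by |G| = 4 gives 4/4 = 1, matching the row-orthogonality relation <chi_2, chi_2> = [chi_2 = chi_2].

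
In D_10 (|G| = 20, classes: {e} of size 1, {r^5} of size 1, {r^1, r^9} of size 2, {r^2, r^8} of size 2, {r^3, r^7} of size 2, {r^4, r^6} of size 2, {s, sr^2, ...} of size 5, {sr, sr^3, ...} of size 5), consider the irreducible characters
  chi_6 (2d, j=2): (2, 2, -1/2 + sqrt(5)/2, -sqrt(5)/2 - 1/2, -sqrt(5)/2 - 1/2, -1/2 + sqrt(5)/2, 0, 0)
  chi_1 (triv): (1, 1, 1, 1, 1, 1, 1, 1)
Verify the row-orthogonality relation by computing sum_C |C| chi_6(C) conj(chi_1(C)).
Sum = 0; so <chi_6, chi_1> = 0 (distinct irreducibles are orthogonal).

Compute term by term over conjugacy classes (|C| * chi_6(C) * conj(chi_1(C))):
  1*(2)*conj(1) + 1*(2)*conj(1) + 2*(-1/2 + sqrt(5)/2)*conj(1) + 2*(-sqrt(5)/2 - 1/2)*conj(1) + 2*(-sqrt(5)/2 - 1/2)*conj(1) + 2*(-1/2 + sqrt(5)/2)*conj(1) + 5*(0)*conj(1) + 5*(0)*conj(1)
  = (2) + (2) + (-1 + sqrt(5)) + (-sqrt(5) - 1) + (-sqrt(5) - 1) + (-1 + sqrt(5)) + (0) + (0)
  = 0.
Dividing by |G| = 20 gives 0/20 = 0, matching the row-orthogonality relation <chi_6, chi_1> = [chi_6 = chi_1].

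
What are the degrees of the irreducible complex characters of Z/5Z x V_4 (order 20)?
Dimensions: 1, 1, 1, 1, 1, 1, 1, 1, 1, 1, 1, 1, 1, 1, 1, 1, 1, 1, 1, 1

Solution. There are 20 irreducibles (= number of conjugacy classes). Their dimensions d_i satisfy sum d_i^2 = |G| = 20: 1 + 1 + 1 + 1 + 1 + 1 + 1 + 1 + 1 + 1 + 1 + 1 + 1 + 1 + 1 + 1 + 1 + 1 + 1 + 1 = 20. (For the product with Z/5Z: each of the 5 1-dim characters of Z/5Z tensors with each irrep of V_4, giving 5 copies of each V_4-dimension.)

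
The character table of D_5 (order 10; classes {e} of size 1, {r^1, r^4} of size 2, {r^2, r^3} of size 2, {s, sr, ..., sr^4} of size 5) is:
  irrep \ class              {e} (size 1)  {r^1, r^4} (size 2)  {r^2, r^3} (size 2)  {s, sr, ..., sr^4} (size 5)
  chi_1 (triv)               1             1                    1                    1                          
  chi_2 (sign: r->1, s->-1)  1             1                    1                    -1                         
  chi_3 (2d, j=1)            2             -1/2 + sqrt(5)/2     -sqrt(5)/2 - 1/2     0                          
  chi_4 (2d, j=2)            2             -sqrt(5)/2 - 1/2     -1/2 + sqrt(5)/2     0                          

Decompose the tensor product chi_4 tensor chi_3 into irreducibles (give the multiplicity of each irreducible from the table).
chi_4 tensor chi_3 = chi_3 + chi_4 (all other irreducibles have multiplicity 0).

Explanation: The character of a tensor product is the pointwise product (chi_4 * chi_3)(C) = chi_4(C) * chi_3(C):
  {e}: (2)*(2), {r^1, r^4}: (-sqrt(5)/2 - 1/2)*(-1/2 + sqrt(5)/2), {r^2, r^3}: (-1/2 + sqrt(5)/2)*(-sqrt(5)/2 - 1/2), {s, sr, ..., sr^4}: (0)*(0)
so (chi_4 * chi_3) takes values
  {e} -> 4, {r^1, r^4} -> -1, {r^2, r^3} -> -1, {s, sr, ..., sr^4} -> 0.
Now take the inner product of this character with each irreducible chi from the table, <chi_4*chi_3, chi> = (1/10) sum_C |C| (chi_4*chi_3)(C) conj(chi(C)):
  <chi_4*chi_3, chi_1> = (1/10)[1*(4)*conj(1) + 2*(-1)*conj(1) + 2*(-1)*conj(1) + 5*(0)*conj(1)]
      = (1/10)[(4) + (-2) + (-2) + (0)] = 0/10 = 0
  <chi_4*chi_3, chi_2> = (1/10)[1*(4)*conj(1) + 2*(-1)*conj(1) + 2*(-1)*conj(1) + 5*(0)*conj(-1)]
      = (1/10)[(4) + (-2) + (-2) + (0)] = 0/10 = 0
  <chi_4*chi_3, chi_3> = (1/10)[1*(4)*conj(2) + 2*(-1)*conj(-1/2 + sqrt(5)/2) + 2*(-1)*conj(-sqrt(5)/2 - 1/2) + 5*(0)*conj(0)]
      = (1/10)[(8) + (1 - sqrt(5)) + (1 + sqrt(5)) + (0)] = 10/10 = 1
  <chi_4*chi_3, chi_4> = (1/10)[1*(4)*conj(2) + 2*(-1)*conj(-sqrt(5)/2 - 1/2) + 2*(-1)*conj(-1/2 + sqrt(5)/2) + 5*(0)*conj(0)]
      = (1/10)[(8) + (1 + sqrt(5)) + (1 - sqrt(5)) + (0)] = 10/10 = 1
Hence the multiplicities are chi_3: 1, chi_4: 1. Dimension check: dim(chi_4)*dim(chi_3) = 2*2 = 4 and sum (mult * dim) = 1*2 + 1*2 = 4.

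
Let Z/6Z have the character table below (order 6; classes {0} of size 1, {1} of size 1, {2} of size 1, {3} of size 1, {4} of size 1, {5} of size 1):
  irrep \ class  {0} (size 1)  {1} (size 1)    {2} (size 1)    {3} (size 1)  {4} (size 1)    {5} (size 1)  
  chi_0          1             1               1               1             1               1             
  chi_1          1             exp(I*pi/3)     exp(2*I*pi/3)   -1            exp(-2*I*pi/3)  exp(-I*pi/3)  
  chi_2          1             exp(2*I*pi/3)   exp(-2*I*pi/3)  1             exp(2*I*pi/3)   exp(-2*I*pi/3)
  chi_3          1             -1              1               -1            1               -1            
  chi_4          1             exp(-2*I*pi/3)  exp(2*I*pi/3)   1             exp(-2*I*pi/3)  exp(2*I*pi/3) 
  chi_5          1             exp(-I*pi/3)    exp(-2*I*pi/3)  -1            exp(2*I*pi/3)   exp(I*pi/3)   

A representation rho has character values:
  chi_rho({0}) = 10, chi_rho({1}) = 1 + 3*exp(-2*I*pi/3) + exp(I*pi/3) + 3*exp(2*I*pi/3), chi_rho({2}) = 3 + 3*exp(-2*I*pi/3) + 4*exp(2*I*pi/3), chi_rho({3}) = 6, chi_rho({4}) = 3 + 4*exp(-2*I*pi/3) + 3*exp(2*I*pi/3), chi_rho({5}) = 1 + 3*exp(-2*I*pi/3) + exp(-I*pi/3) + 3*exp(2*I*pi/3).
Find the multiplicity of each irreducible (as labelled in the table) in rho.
Multiplicities: chi_0: 2, chi_1: 1, chi_2: 3, chi_3: 1, chi_4: 3, chi_5: 0.

Details: Use <chi_rho, chi> = (1/|G|) sum_C |C| * chi_rho(C) * conj(chi(C)) with |G| = 6 for each irreducible chi in the table:
  <chi_rho, chi_0> = (1/6)[1*(10)*conj(1) + 1*(1 + 3*exp(-2*I*pi/3) + exp(I*pi/3) + 3*exp(2*I*pi/3))*conj(1) + 1*(3 + 3*exp(-2*I*pi/3) + 4*exp(2*I*pi/3))*conj(1) + 1*(6)*conj(1) + 1*(3 + 4*exp(-2*I*pi/3) + 3*exp(2*I*pi/3))*conj(1) + 1*(1 + 3*exp(-2*I*pi/3) + exp(-I*pi/3) + 3*exp(2*I*pi/3))*conj(1)]
      = (1/6)[(10) + (1 + 3*exp(-2*I*pi/3) + exp(I*pi/3) + 3*exp(2*I*pi/3)) + (3 + 3*exp(-2*I*pi/3) + 4*exp(2*I*pi/3)) + (6) + (3 + 4*exp(-2*I*pi/3) + 3*exp(2*I*pi/3)) + (1 + 3*exp(-2*I*pi/3) + exp(-I*pi/3) + 3*exp(2*I*pi/3))] = 12/6 = 2
  <chi_rho, chi_1> = (1/6)[1*(10)*conj(1) + 1*(1 + 3*exp(-2*I*pi/3) + exp(I*pi/3) + 3*exp(2*I*pi/3))*conj(exp(I*pi/3)) + 1*(3 + 3*exp(-2*I*pi/3) + 4*exp(2*I*pi/3))*conj(exp(2*I*pi/3)) + 1*(6)*conj(-1) + 1*(3 + 4*exp(-2*I*pi/3) + 3*exp(2*I*pi/3))*conj(exp(-2*I*pi/3)) + 1*(1 + 3*exp(-2*I*pi/3) + exp(-I*pi/3) + 3*exp(2*I*pi/3))*conj(exp(-I*pi/3))]
      = (1/6)[(10) + (-2 + exp(-I*pi/3) + 3*exp(I*pi/3)) + (1) + (-6) + (1) + (-2 + 3*exp(-I*pi/3) + exp(I*pi/3))] = 6/6 = 1
  <chi_rho, chi_2> = (1/6)[1*(10)*conj(1) + 1*(1 + 3*exp(-2*I*pi/3) + exp(I*pi/3) + 3*exp(2*I*pi/3))*conj(exp(2*I*pi/3)) + 1*(3 + 3*exp(-2*I*pi/3) + 4*exp(2*I*pi/3))*conj(exp(-2*I*pi/3)) + 1*(6)*conj(1) + 1*(3 + 4*exp(-2*I*pi/3) + 3*exp(2*I*pi/3))*conj(exp(2*I*pi/3)) + 1*(1 + 3*exp(-2*I*pi/3) + exp(-I*pi/3) + 3*exp(2*I*pi/3))*conj(exp(-2*I*pi/3))]
      = (1/6)[(10) + (3 + exp(-2*I*pi/3) + exp(-I*pi/3) + 3*exp(2*I*pi/3)) + (3 + 4*exp(-2*I*pi/3) + 3*exp(2*I*pi/3)) + (6) + (3 + 3*exp(-2*I*pi/3) + 4*exp(2*I*pi/3)) + (3 + 3*exp(-2*I*pi/3) + exp(2*I*pi/3) + exp(I*pi/3))] = 18/6 = 3
  <chi_rho, chi_3> = (1/6)[1*(10)*conj(1) + 1*(1 + 3*exp(-2*I*pi/3) + exp(I*pi/3) + 3*exp(2*I*pi/3))*conj(-1) + 1*(3 + 3*exp(-2*I*pi/3) + 4*exp(2*I*pi/3))*conj(1) + 1*(6)*conj(-1) + 1*(3 + 4*exp(-2*I*pi/3) + 3*exp(2*I*pi/3))*conj(1) + 1*(1 + 3*exp(-2*I*pi/3) + exp(-I*pi/3) + 3*exp(2*I*pi/3))*conj(-1)]
      = (1/6)[(10) + (-1 - 3*exp(2*I*pi/3) - exp(I*pi/3) - 3*exp(-2*I*pi/3)) + (3 + 3*exp(-2*I*pi/3) + 4*exp(2*I*pi/3)) + (-6) + (3 + 4*exp(-2*I*pi/3) + 3*exp(2*I*pi/3)) + (-1 - 3*exp(2*I*pi/3) - exp(-I*pi/3) - 3*exp(-2*I*pi/3))] = 6/6 = 1
  <chi_rho, chi_4> = (1/6)[1*(10)*conj(1) + 1*(1 + 3*exp(-2*I*pi/3) + exp(I*pi/3) + 3*exp(2*I*pi/3))*conj(exp(-2*I*pi/3)) + 1*(3 + 3*exp(-2*I*pi/3) + 4*exp(2*I*pi/3))*conj(exp(2*I*pi/3)) + 1*(6)*conj(1) + 1*(3 + 4*exp(-2*I*pi/3) + 3*exp(2*I*pi/3))*conj(exp(-2*I*pi/3)) + 1*(1 + 3*exp(-2*I*pi/3) + exp(-I*pi/3) + 3*exp(2*I*pi/3))*conj(exp(2*I*pi/3))]
      = (1/6)[(10) + (2 + 3*exp(-2*I*pi/3) + exp(2*I*pi/3)) + (1) + (6) + (1) + (2 + exp(-2*I*pi/3) + 3*exp(2*I*pi/3))] = 18/6 = 3
  <chi_rho, chi_5> = (1/6)[1*(10)*conj(1) + 1*(1 + 3*exp(-2*I*pi/3) + exp(I*pi/3) + 3*exp(2*I*pi/3))*conj(exp(-I*pi/3)) + 1*(3 + 3*exp(-2*I*pi/3) + 4*exp(2*I*pi/3))*conj(exp(-2*I*pi/3)) + 1*(6)*conj(-1) + 1*(3 + 4*exp(-2*I*pi/3) + 3*exp(2*I*pi/3))*conj(exp(2*I*pi/3)) + 1*(1 + 3*exp(-2*I*pi/3) + exp(-I*pi/3) + 3*exp(2*I*pi/3))*conj(exp(I*pi/3))]
      = (1/6)[(10) + (-3 + 3*exp(-I*pi/3) + exp(2*I*pi/3) + exp(I*pi/3)) + (3 + 4*exp(-2*I*pi/3) + 3*exp(2*I*pi/3)) + (-6) + (3 + 3*exp(-2*I*pi/3) + 4*exp(2*I*pi/3)) + (-3 + exp(-2*I*pi/3) + exp(-I*pi/3) + 3*exp(I*pi/3))] = 0/6 = 0
(Exp terms are combined using exp(i*s)*conj(exp(i*t)) = exp(i*(s-t)), and sums of them are collapsed using the identity that for every m > 1 the m distinct m-th roots of unity sum to 0, e.g. 1 + exp(2*I*pi/3) + exp(-2*I*pi/3) = 0.)
Dimension check: dim(rho) = sum (mult * dim) = 2*1 + 1*1 + 3*1 + 1*1 + 3*1 + 0*1 = 10 = chi_rho(e) = 10.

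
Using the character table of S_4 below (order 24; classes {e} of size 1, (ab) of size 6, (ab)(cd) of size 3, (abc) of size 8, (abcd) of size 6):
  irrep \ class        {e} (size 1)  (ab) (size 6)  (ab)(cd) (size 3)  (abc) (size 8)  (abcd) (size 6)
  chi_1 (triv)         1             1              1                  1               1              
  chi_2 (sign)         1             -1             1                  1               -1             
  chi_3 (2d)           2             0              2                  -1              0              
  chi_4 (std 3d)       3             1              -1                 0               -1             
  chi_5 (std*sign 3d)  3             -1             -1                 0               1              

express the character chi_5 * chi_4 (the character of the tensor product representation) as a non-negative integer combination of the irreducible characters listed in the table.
chi_5 tensor chi_4 = chi_2 + chi_3 + chi_4 + chi_5 (all other irreducibles have multiplicity 0).

Argument: The character of a tensor product is the pointwise product (chi_5 * chi_4)(C) = chi_5(C) * chi_4(C):
  {e}: (3)*(3), (ab): (-1)*(1), (ab)(cd): (-1)*(-1), (abc): (0)*(0), (abcd): (1)*(-1)
so (chi_5 * chi_4) takes values
  {e} -> 9, (ab) -> -1, (ab)(cd) -> 1, (abc) -> 0, (abcd) -> -1.
Now take the inner product of this character with each irreducible chi from the table, <chi_5*chi_4, chi> = (1/24) sum_C |C| (chi_5*chi_4)(C) conj(chi(C)):
  <chi_5*chi_4, chi_1> = (1/24)[1*(9)*conj(1) + 6*(-1)*conj(1) + 3*(1)*conj(1) + 8*(0)*conj(1) + 6*(-1)*conj(1)]
      = (1/24)[(9) + (-6) + (3) + (0) + (-6)] = 0/24 = 0
  <chi_5*chi_4, chi_2> = (1/24)[1*(9)*conj(1) + 6*(-1)*conj(-1) + 3*(1)*conj(1) + 8*(0)*conj(1) + 6*(-1)*conj(-1)]
      = (1/24)[(9) + (6) + (3) + (0) + (6)] = 24/24 = 1
  <chi_5*chi_4, chi_3> = (1/24)[1*(9)*conj(2) + 6*(-1)*conj(0) + 3*(1)*conj(2) + 8*(0)*conj(-1) + 6*(-1)*conj(0)]
      = (1/24)[(18) + (0) + (6) + (0) + (0)] = 24/24 = 1
  <chi_5*chi_4, chi_4> = (1/24)[1*(9)*conj(3) + 6*(-1)*conj(1) + 3*(1)*conj(-1) + 8*(0)*conj(0) + 6*(-1)*conj(-1)]
      = (1/24)[(27) + (-6) + (-3) + (0) + (6)] = 24/24 = 1
  <chi_5*chi_4, chi_5> = (1/24)[1*(9)*conj(3) + 6*(-1)*conj(-1) + 3*(1)*conj(-1) + 8*(0)*conj(0) + 6*(-1)*conj(1)]
      = (1/24)[(27) + (6) + (-3) + (0) + (-6)] = 24/24 = 1
Hence the multiplicities are chi_2: 1, chi_3: 1, chi_4: 1, chi_5: 1. Dimension check: dim(chi_5)*dim(chi_4) = 3*3 = 9 and sum (mult * dim) = 1*1 + 1*2 + 1*3 + 1*3 = 9.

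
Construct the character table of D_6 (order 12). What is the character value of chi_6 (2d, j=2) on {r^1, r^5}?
Conjugacy classes: {e} of size 1, {r^3} of size 1, {r^1, r^5} of size 2, {r^2, r^4} of size 2, {s, sr^2, ...} of size 3, {sr, sr^3, ...} of size 3.
Character table:
  irrep \ class              {e} (size 1)  {r^3} (size 1)  {r^1, r^5} (size 2)  {r^2, r^4} (size 2)  {s, sr^2, ...} (size 3)  {sr, sr^3, ...} (size 3)
  chi_1 (triv)               1             1               1                    1                    1                        1                       
  chi_2 (sign: r->1, s->-1)  1             1               1                    1                    -1                       -1                      
  chi_3 (r->-1, s->1)        1             -1              -1                   1                    1                        -1                      
  chi_4 (r->-1, s->-1)       1             -1              -1                   1                    -1                       1                       
  chi_5 (2d, j=1)            2             -2              1                    -1                   0                        0                       
  chi_6 (2d, j=2)            2             2               -1                   -1                   0                        0                       

Spot check: chi_6 (2d, j=2) on {r^1, r^5} = -1.

Reasoning: D_6 has order 2*6 = 12 with 6 conjugacy classes, hence 6 irreducibles. Sum of squared dims 1 + 1 + 1 + 1 + 4 + 4 = 12 = |G|. Linear characters come from the abelianisation; the 2-dimensional irreps have character r^k -> 2*cos(2*pi*j*k/6), reflections -> 0.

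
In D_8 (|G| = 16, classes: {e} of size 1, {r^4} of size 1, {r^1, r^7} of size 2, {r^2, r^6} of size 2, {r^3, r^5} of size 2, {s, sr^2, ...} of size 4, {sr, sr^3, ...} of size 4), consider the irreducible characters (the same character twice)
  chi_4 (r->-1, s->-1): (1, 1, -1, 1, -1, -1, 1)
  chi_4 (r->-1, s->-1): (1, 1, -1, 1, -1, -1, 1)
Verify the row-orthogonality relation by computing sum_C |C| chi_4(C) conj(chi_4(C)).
Sum = 16 = |G| = 16; so <chi_4, chi_4> = 1 (norm-1 confirms irreducibility).

Proof sketch: Compute term by term over conjugacy classes (|C| * chi_4(C) * conj(chi_4(C))):
  1*(1)*conj(1) + 1*(1)*conj(1) + 2*(-1)*conj(-1) + 2*(1)*conj(1) + 2*(-1)*conj(-1) + 4*(-1)*conj(-1) + 4*(1)*conj(1)
  = (1) + (1) + (2) + (2) + (2) + (4) + (4)
  = 16.
Dividing by |G| = 16 gives 16/16 = 1, matching the row-orthogonality relation <chi_4, chi_4> = [chi_4 = chi_4].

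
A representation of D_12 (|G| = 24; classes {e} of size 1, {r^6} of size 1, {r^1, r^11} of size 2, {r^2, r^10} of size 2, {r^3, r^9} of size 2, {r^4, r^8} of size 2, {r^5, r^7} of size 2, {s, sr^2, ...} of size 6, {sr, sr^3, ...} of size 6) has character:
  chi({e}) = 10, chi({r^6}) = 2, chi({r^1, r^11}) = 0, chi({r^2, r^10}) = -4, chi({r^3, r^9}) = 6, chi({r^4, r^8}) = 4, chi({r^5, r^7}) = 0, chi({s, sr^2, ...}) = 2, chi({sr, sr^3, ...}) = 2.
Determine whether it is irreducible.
Not irreducible (reducible): <chi, chi> = 12 > 1.

Proof sketch: <chi, chi> = (1/|G|) sum_C |C| * |chi(C)|^2 = (1/24)[1*|10|^2 + 1*|2|^2 + 2*|0|^2 + 2*|-4|^2 + 2*|6|^2 + 2*|4|^2 + 2*|0|^2 + 6*|2|^2 + 6*|2|^2]
  = (1/24)[(100) + (4) + (0) + (32) + (72) + (32) + (0) + (24) + (24)] = 288/24 = 12.
A character is irreducible iff <chi, chi> = 1, so this representation is reducible.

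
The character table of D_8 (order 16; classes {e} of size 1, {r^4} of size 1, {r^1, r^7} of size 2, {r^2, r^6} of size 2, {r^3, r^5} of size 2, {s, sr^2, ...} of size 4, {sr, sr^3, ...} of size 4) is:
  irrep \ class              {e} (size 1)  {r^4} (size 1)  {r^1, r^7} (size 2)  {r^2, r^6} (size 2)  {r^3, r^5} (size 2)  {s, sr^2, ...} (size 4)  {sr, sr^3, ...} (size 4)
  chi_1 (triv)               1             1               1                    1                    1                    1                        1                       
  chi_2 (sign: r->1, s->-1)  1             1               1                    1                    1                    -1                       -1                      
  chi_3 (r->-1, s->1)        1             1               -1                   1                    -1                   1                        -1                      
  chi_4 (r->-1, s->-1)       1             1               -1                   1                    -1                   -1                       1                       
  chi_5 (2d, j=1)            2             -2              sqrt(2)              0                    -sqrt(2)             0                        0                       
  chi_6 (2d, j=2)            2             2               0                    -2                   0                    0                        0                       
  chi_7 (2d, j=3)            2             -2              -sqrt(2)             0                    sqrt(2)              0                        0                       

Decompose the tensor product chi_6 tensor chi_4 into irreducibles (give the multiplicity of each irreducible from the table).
chi_6 tensor chi_4 = chi_6 (all other irreducibles have multiplicity 0).

Working: The character of a tensor product is the pointwise product (chi_6 * chi_4)(C) = chi_6(C) * chi_4(C):
  {e}: (2)*(1), {r^4}: (2)*(1), {r^1, r^7}: (0)*(-1), {r^2, r^6}: (-2)*(1), {r^3, r^5}: (0)*(-1), {s, sr^2, ...}: (0)*(-1), {sr, sr^3, ...}: (0)*(1)
so (chi_6 * chi_4) takes values
  {e} -> 2, {r^4} -> 2, {r^1, r^7} -> 0, {r^2, r^6} -> -2, {r^3, r^5} -> 0, {s, sr^2, ...} -> 0, {sr, sr^3, ...} -> 0.
Now take the inner product of this character with each irreducible chi from the table, <chi_6*chi_4, chi> = (1/16) sum_C |C| (chi_6*chi_4)(C) conj(chi(C)):
  <chi_6*chi_4, chi_1> = (1/16)[1*(2)*conj(1) + 1*(2)*conj(1) + 2*(0)*conj(1) + 2*(-2)*conj(1) + 2*(0)*conj(1) + 4*(0)*conj(1) + 4*(0)*conj(1)]
      = (1/16)[(2) + (2) + (0) + (-4) + (0) + (0) + (0)] = 0/16 = 0
  <chi_6*chi_4, chi_2> = (1/16)[1*(2)*conj(1) + 1*(2)*conj(1) + 2*(0)*conj(1) + 2*(-2)*conj(1) + 2*(0)*conj(1) + 4*(0)*conj(-1) + 4*(0)*conj(-1)]
      = (1/16)[(2) + (2) + (0) + (-4) + (0) + (0) + (0)] = 0/16 = 0
  <chi_6*chi_4, chi_3> = (1/16)[1*(2)*conj(1) + 1*(2)*conj(1) + 2*(0)*conj(-1) + 2*(-2)*conj(1) + 2*(0)*conj(-1) + 4*(0)*conj(1) + 4*(0)*conj(-1)]
      = (1/16)[(2) + (2) + (0) + (-4) + (0) + (0) + (0)] = 0/16 = 0
  <chi_6*chi_4, chi_4> = (1/16)[1*(2)*conj(1) + 1*(2)*conj(1) + 2*(0)*conj(-1) + 2*(-2)*conj(1) + 2*(0)*conj(-1) + 4*(0)*conj(-1) + 4*(0)*conj(1)]
      = (1/16)[(2) + (2) + (0) + (-4) + (0) + (0) + (0)] = 0/16 = 0
  <chi_6*chi_4, chi_5> = (1/16)[1*(2)*conj(2) + 1*(2)*conj(-2) + 2*(0)*conj(sqrt(2)) + 2*(-2)*conj(0) + 2*(0)*conj(-sqrt(2)) + 4*(0)*conj(0) + 4*(0)*conj(0)]
      = (1/16)[(4) + (-4) + (0) + (0) + (0) + (0) + (0)] = 0/16 = 0
  <chi_6*chi_4, chi_6> = (1/16)[1*(2)*conj(2) + 1*(2)*conj(2) + 2*(0)*conj(0) + 2*(-2)*conj(-2) + 2*(0)*conj(0) + 4*(0)*conj(0) + 4*(0)*conj(0)]
      = (1/16)[(4) + (4) + (0) + (8) + (0) + (0) + (0)] = 16/16 = 1
  <chi_6*chi_4, chi_7> = (1/16)[1*(2)*conj(2) + 1*(2)*conj(-2) + 2*(0)*conj(-sqrt(2)) + 2*(-2)*conj(0) + 2*(0)*conj(sqrt(2)) + 4*(0)*conj(0) + 4*(0)*conj(0)]
      = (1/16)[(4) + (-4) + (0) + (0) + (0) + (0) + (0)] = 0/16 = 0
Hence the multiplicities are chi_6: 1. Dimension check: dim(chi_6)*dim(chi_4) = 2*1 = 2 and sum (mult * dim) = 1*2 = 2.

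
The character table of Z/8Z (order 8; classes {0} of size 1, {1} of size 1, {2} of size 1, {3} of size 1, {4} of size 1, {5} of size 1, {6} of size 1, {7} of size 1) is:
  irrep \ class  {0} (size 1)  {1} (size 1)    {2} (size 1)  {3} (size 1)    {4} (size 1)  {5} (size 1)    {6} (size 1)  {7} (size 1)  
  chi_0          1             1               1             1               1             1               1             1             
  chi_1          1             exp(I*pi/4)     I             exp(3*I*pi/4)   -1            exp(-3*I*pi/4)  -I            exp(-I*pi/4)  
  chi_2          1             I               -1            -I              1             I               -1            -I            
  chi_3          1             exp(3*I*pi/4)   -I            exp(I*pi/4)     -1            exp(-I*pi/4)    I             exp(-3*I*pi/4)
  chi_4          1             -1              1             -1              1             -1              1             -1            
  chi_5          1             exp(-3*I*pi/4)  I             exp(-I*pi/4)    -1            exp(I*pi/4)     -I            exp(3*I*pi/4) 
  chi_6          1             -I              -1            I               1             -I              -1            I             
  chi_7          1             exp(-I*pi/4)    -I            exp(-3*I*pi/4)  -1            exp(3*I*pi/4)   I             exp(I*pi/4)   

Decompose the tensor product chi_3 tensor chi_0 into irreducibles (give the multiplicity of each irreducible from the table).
chi_3 tensor chi_0 = chi_3 (all other irreducibles have multiplicity 0).

Why: The character of a tensor product is the pointwise product (chi_3 * chi_0)(C) = chi_3(C) * chi_0(C):
  {0}: (1)*(1), {1}: (exp(3*I*pi/4))*(1), {2}: (-I)*(1), {3}: (exp(I*pi/4))*(1), {4}: (-1)*(1), {5}: (exp(-I*pi/4))*(1), {6}: (I)*(1), {7}: (exp(-3*I*pi/4))*(1)
so (chi_3 * chi_0) takes values
  {0} -> 1, {1} -> exp(3*I*pi/4), {2} -> -I, {3} -> exp(I*pi/4), {4} -> -1, {5} -> exp(-I*pi/4), {6} -> I, {7} -> exp(-3*I*pi/4).
Now take the inner product of this character with each irreducible chi from the table, <chi_3*chi_0, chi> = (1/8) sum_C |C| (chi_3*chi_0)(C) conj(chi(C)):
  <chi_3*chi_0, chi_0> = (1/8)[1*(1)*conj(1) + 1*(exp(3*I*pi/4))*conj(1) + 1*(-I)*conj(1) + 1*(exp(I*pi/4))*conj(1) + 1*(-1)*conj(1) + 1*(exp(-I*pi/4))*conj(1) + 1*(I)*conj(1) + 1*(exp(-3*I*pi/4))*conj(1)]
      = (1/8)[(1) + (exp(3*I*pi/4)) + (-I) + (exp(I*pi/4)) + (-1) + (exp(-I*pi/4)) + (I) + (exp(-3*I*pi/4))] = 0/8 = 0
  <chi_3*chi_0, chi_1> = (1/8)[1*(1)*conj(1) + 1*(exp(3*I*pi/4))*conj(exp(I*pi/4)) + 1*(-I)*conj(I) + 1*(exp(I*pi/4))*conj(exp(3*I*pi/4)) + 1*(-1)*conj(-1) + 1*(exp(-I*pi/4))*conj(exp(-3*I*pi/4)) + 1*(I)*conj(-I) + 1*(exp(-3*I*pi/4))*conj(exp(-I*pi/4))]
      = (1/8)[(1) + (I) + (-1) + (-I) + (1) + (I) + (-1) + (-I)] = 0/8 = 0
  <chi_3*chi_0, chi_2> = (1/8)[1*(1)*conj(1) + 1*(exp(3*I*pi/4))*conj(I) + 1*(-I)*conj(-1) + 1*(exp(I*pi/4))*conj(-I) + 1*(-1)*conj(1) + 1*(exp(-I*pi/4))*conj(I) + 1*(I)*conj(-1) + 1*(exp(-3*I*pi/4))*conj(-I)]
      = (1/8)[(1) + (-exp(-3*I*pi/4)) + (I) + (exp(3*I*pi/4)) + (-1) + (-exp(I*pi/4)) + (-I) + (exp(-I*pi/4))] = 0/8 = 0
  <chi_3*chi_0, chi_3> = (1/8)[1*(1)*conj(1) + 1*(exp(3*I*pi/4))*conj(exp(3*I*pi/4)) + 1*(-I)*conj(-I) + 1*(exp(I*pi/4))*conj(exp(I*pi/4)) + 1*(-1)*conj(-1) + 1*(exp(-I*pi/4))*conj(exp(-I*pi/4)) + 1*(I)*conj(I) + 1*(exp(-3*I*pi/4))*conj(exp(-3*I*pi/4))]
      = (1/8)[(1) + (1) + (1) + (1) + (1) + (1) + (1) + (1)] = 8/8 = 1
  <chi_3*chi_0, chi_4> = (1/8)[1*(1)*conj(1) + 1*(exp(3*I*pi/4))*conj(-1) + 1*(-I)*conj(1) + 1*(exp(I*pi/4))*conj(-1) + 1*(-1)*conj(1) + 1*(exp(-I*pi/4))*conj(-1) + 1*(I)*conj(1) + 1*(exp(-3*I*pi/4))*conj(-1)]
      = (1/8)[(1) + (-exp(3*I*pi/4)) + (-I) + (-exp(I*pi/4)) + (-1) + (-exp(-I*pi/4)) + (I) + (-exp(-3*I*pi/4))] = 0/8 = 0
  <chi_3*chi_0, chi_5> = (1/8)[1*(1)*conj(1) + 1*(exp(3*I*pi/4))*conj(exp(-3*I*pi/4)) + 1*(-I)*conj(I) + 1*(exp(I*pi/4))*conj(exp(-I*pi/4)) + 1*(-1)*conj(-1) + 1*(exp(-I*pi/4))*conj(exp(I*pi/4)) + 1*(I)*conj(-I) + 1*(exp(-3*I*pi/4))*conj(exp(3*I*pi/4))]
      = (1/8)[(1) + (-I) + (-1) + (I) + (1) + (-I) + (-1) + (I)] = 0/8 = 0
  <chi_3*chi_0, chi_6> = (1/8)[1*(1)*conj(1) + 1*(exp(3*I*pi/4))*conj(-I) + 1*(-I)*conj(-1) + 1*(exp(I*pi/4))*conj(I) + 1*(-1)*conj(1) + 1*(exp(-I*pi/4))*conj(-I) + 1*(I)*conj(-1) + 1*(exp(-3*I*pi/4))*conj(I)]
      = (1/8)[(1) + (exp(-3*I*pi/4)) + (I) + (-exp(3*I*pi/4)) + (-1) + (exp(I*pi/4)) + (-I) + (-exp(-I*pi/4))] = 0/8 = 0
  <chi_3*chi_0, chi_7> = (1/8)[1*(1)*conj(1) + 1*(exp(3*I*pi/4))*conj(exp(-I*pi/4)) + 1*(-I)*conj(-I) + 1*(exp(I*pi/4))*conj(exp(-3*I*pi/4)) + 1*(-1)*conj(-1) + 1*(exp(-I*pi/4))*conj(exp(3*I*pi/4)) + 1*(I)*conj(I) + 1*(exp(-3*I*pi/4))*conj(exp(I*pi/4))]
      = (1/8)[(1) + (-1) + (1) + (-1) + (1) + (-1) + (1) + (-1)] = 0/8 = 0
(Exp terms are combined using exp(i*s)*conj(exp(i*t)) = exp(i*(s-t)), and sums of them are collapsed using the identity that for every m > 1 the m distinct m-th roots of unity sum to 0, e.g. 1 + exp(2*I*pi/3) + exp(-2*I*pi/3) = 0.)
Hence the multiplicities are chi_3: 1. Dimension check: dim(chi_3)*dim(chi_0) = 1*1 = 1 and sum (mult * dim) = 1*1 = 1.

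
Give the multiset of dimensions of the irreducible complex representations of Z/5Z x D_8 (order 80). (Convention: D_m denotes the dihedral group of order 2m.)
Dimensions: 1, 1, 1, 1, 1, 1, 1, 1, 1, 1, 1, 1, 1, 1, 1, 1, 1, 1, 1, 1, 2, 2, 2, 2, 2, 2, 2, 2, 2, 2, 2, 2, 2, 2, 2

Proof sketch: There are 35 irreducibles (= number of conjugacy classes). Their dimensions d_i satisfy sum d_i^2 = |G| = 80: 1 + 1 + 1 + 1 + 1 + 1 + 1 + 1 + 1 + 1 + 1 + 1 + 1 + 1 + 1 + 1 + 1 + 1 + 1 + 1 + 4 + 4 + 4 + 4 + 4 + 4 + 4 + 4 + 4 + 4 + 4 + 4 + 4 + 4 + 4 = 80. (For the product with Z/5Z: each of the 5 1-dim characters of Z/5Z tensors with each irrep of D_8, giving 5 copies of each D_8-dimension.)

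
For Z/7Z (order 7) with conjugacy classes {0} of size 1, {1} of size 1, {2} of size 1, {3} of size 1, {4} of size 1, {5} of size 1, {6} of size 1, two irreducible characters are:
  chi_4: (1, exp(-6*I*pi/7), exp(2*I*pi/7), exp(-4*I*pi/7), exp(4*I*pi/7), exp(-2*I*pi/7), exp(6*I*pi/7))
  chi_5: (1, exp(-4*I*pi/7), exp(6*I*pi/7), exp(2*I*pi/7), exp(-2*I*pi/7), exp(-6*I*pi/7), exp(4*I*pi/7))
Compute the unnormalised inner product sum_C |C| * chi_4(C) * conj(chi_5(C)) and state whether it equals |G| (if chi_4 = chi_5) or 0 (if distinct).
Sum = 0; so <chi_4, chi_5> = 0 (distinct irreducibles are orthogonal).

Working: Compute term by term over conjugacy classes (|C| * chi_4(C) * conj(chi_5(C))):
  1*(1)*conj(1) + 1*(exp(-6*I*pi/7))*conj(exp(-4*I*pi/7)) + 1*(exp(2*I*pi/7))*conj(exp(6*I*pi/7)) + 1*(exp(-4*I*pi/7))*conj(exp(2*I*pi/7)) + 1*(exp(4*I*pi/7))*conj(exp(-2*I*pi/7)) + 1*(exp(-2*I*pi/7))*conj(exp(-6*I*pi/7)) + 1*(exp(6*I*pi/7))*conj(exp(4*I*pi/7))
  = (1) + (exp(-2*I*pi/7)) + (exp(-4*I*pi/7)) + (exp(-6*I*pi/7)) + (exp(6*I*pi/7)) + (exp(4*I*pi/7)) + (exp(2*I*pi/7))
  = 0.
(Exp terms are combined using exp(i*s)*conj(exp(i*t)) = exp(i*(s-t)), and sums of them are collapsed using the identity that for every m > 1 the m distinct m-th roots of unity sum to 0, e.g. 1 + exp(2*I*pi/3) + exp(-2*I*pi/3) = 0.)
Dividing by |G| = 7 gives 0/7 = 0, matching the row-orthogonality relation <chi_4, chi_5> = [chi_4 = chi_5].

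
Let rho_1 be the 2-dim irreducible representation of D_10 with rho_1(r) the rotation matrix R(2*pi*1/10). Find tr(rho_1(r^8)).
chi_{rho_1}(r^8) = 2*cos(2*pi*1*8/10) = -1/2 + sqrt(5)/2

Proof sketch: rho_1(r^8) is rotation by angle 2*pi*1*8/10, whose trace is 2*cos(2*pi*1*8/10) = -1/2 + sqrt(5)/2.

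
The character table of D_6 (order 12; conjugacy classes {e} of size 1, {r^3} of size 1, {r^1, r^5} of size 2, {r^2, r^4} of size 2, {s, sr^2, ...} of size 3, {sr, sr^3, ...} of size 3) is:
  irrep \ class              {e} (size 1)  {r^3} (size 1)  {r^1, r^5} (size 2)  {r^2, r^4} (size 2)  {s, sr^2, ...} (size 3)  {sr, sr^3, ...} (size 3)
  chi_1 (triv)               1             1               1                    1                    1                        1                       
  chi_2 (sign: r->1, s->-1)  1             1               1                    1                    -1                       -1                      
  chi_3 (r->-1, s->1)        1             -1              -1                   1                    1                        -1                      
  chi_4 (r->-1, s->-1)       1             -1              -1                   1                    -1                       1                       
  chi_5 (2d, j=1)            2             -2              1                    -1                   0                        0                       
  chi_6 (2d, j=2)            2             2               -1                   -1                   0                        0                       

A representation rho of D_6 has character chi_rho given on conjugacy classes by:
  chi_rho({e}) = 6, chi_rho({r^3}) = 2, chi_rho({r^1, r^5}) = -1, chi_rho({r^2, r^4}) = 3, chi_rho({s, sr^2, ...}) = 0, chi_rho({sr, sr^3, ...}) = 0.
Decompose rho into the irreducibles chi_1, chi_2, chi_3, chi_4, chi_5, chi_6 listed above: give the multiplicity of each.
Multiplicities: chi_1: 1, chi_2: 1, chi_3: 1, chi_4: 1, chi_5: 0, chi_6: 1.

Working: Use <chi_rho, chi> = (1/|G|) sum_C |C| * chi_rho(C) * conj(chi(C)) with |G| = 12 for each irreducible chi in the table:
  <chi_rho, chi_1> = (1/12)[1*(6)*conj(1) + 1*(2)*conj(1) + 2*(-1)*conj(1) + 2*(3)*conj(1) + 3*(0)*conj(1) + 3*(0)*conj(1)]
      = (1/12)[(6) + (2) + (-2) + (6) + (0) + (0)] = 12/12 = 1
  <chi_rho, chi_2> = (1/12)[1*(6)*conj(1) + 1*(2)*conj(1) + 2*(-1)*conj(1) + 2*(3)*conj(1) + 3*(0)*conj(-1) + 3*(0)*conj(-1)]
      = (1/12)[(6) + (2) + (-2) + (6) + (0) + (0)] = 12/12 = 1
  <chi_rho, chi_3> = (1/12)[1*(6)*conj(1) + 1*(2)*conj(-1) + 2*(-1)*conj(-1) + 2*(3)*conj(1) + 3*(0)*conj(1) + 3*(0)*conj(-1)]
      = (1/12)[(6) + (-2) + (2) + (6) + (0) + (0)] = 12/12 = 1
  <chi_rho, chi_4> = (1/12)[1*(6)*conj(1) + 1*(2)*conj(-1) + 2*(-1)*conj(-1) + 2*(3)*conj(1) + 3*(0)*conj(-1) + 3*(0)*conj(1)]
      = (1/12)[(6) + (-2) + (2) + (6) + (0) + (0)] = 12/12 = 1
  <chi_rho, chi_5> = (1/12)[1*(6)*conj(2) + 1*(2)*conj(-2) + 2*(-1)*conj(1) + 2*(3)*conj(-1) + 3*(0)*conj(0) + 3*(0)*conj(0)]
      = (1/12)[(12) + (-4) + (-2) + (-6) + (0) + (0)] = 0/12 = 0
  <chi_rho, chi_6> = (1/12)[1*(6)*conj(2) + 1*(2)*conj(2) + 2*(-1)*conj(-1) + 2*(3)*conj(-1) + 3*(0)*conj(0) + 3*(0)*conj(0)]
      = (1/12)[(12) + (4) + (2) + (-6) + (0) + (0)] = 12/12 = 1
Dimension check: dim(rho) = sum (mult * dim) = 1*1 + 1*1 + 1*1 + 1*1 + 0*2 + 1*2 = 6 = chi_rho(e) = 6.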